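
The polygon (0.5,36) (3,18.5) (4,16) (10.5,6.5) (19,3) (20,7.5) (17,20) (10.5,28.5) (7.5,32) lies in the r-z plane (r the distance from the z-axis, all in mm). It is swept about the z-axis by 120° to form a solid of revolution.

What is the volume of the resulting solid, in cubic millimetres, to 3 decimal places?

Profile (r,z), 9 vertices: (0.5,36) (3,18.5) (4,16) (10.5,6.5) (19,3) (20,7.5) (17,20) (10.5,28.5) (7.5,32)
edge 0: (0.5,36)→(3,18.5)  cross = 0.5·18.5 − 3·36 = -98.7500; (r_i+r_j)·cross = 3.5·-98.7500 = -345.6250
edge 1: (3,18.5)→(4,16)  cross = 3·16 − 4·18.5 = -26.0000; (r_i+r_j)·cross = 7·-26.0000 = -182.0000
edge 2: (4,16)→(10.5,6.5)  cross = 4·6.5 − 10.5·16 = -142.0000; (r_i+r_j)·cross = 14.5·-142.0000 = -2059.0000
edge 3: (10.5,6.5)→(19,3)  cross = 10.5·3 − 19·6.5 = -92.0000; (r_i+r_j)·cross = 29.5·-92.0000 = -2714.0000
edge 4: (19,3)→(20,7.5)  cross = 19·7.5 − 20·3 = 82.5000; (r_i+r_j)·cross = 39·82.5000 = 3217.5000
edge 5: (20,7.5)→(17,20)  cross = 20·20 − 17·7.5 = 272.5000; (r_i+r_j)·cross = 37·272.5000 = 10082.5000
edge 6: (17,20)→(10.5,28.5)  cross = 17·28.5 − 10.5·20 = 274.5000; (r_i+r_j)·cross = 27.5·274.5000 = 7548.7500
edge 7: (10.5,28.5)→(7.5,32)  cross = 10.5·32 − 7.5·28.5 = 122.2500; (r_i+r_j)·cross = 18·122.2500 = 2200.5000
edge 8: (7.5,32)→(0.5,36)  cross = 7.5·36 − 0.5·32 = 254.0000; (r_i+r_j)·cross = 8·254.0000 = 2032.0000
Σcross = 647.0000 → A = |Σcross|/2 = 323.5000 mm²
Σ(r_i+r_j)·cross = 19780.6250 → first moment M = |Σ|/6 = 3296.7708
R_c = M/A = 3296.7708/323.5000 = 10.1909 mm
θ = 120° = 2.094395 rad
V = θ·R_c·A = 2.094395·10.1909·323.5000 = 6904.741 mm³

Volume = 6904.741 mm³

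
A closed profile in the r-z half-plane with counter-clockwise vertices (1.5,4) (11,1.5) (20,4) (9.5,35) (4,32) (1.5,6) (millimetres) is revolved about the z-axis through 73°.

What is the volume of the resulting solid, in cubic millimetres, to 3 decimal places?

Profile (r,z), 6 vertices: (1.5,4) (11,1.5) (20,4) (9.5,35) (4,32) (1.5,6)
edge 0: (1.5,4)→(11,1.5)  cross = 1.5·1.5 − 11·4 = -41.7500; (r_i+r_j)·cross = 12.5·-41.7500 = -521.8750
edge 1: (11,1.5)→(20,4)  cross = 11·4 − 20·1.5 = 14.0000; (r_i+r_j)·cross = 31·14.0000 = 434.0000
edge 2: (20,4)→(9.5,35)  cross = 20·35 − 9.5·4 = 662.0000; (r_i+r_j)·cross = 29.5·662.0000 = 19529.0000
edge 3: (9.5,35)→(4,32)  cross = 9.5·32 − 4·35 = 164.0000; (r_i+r_j)·cross = 13.5·164.0000 = 2214.0000
edge 4: (4,32)→(1.5,6)  cross = 4·6 − 1.5·32 = -24.0000; (r_i+r_j)·cross = 5.5·-24.0000 = -132.0000
edge 5: (1.5,6)→(1.5,4)  cross = 1.5·4 − 1.5·6 = -3.0000; (r_i+r_j)·cross = 3·-3.0000 = -9.0000
Σcross = 771.2500 → A = |Σcross|/2 = 385.6250 mm²
Σ(r_i+r_j)·cross = 21514.1250 → first moment M = |Σ|/6 = 3585.6875
R_c = M/A = 3585.6875/385.6250 = 9.2984 mm
θ = 73° = 1.274090 rad
V = θ·R_c·A = 1.274090·9.2984·385.6250 = 4568.490 mm³

Volume = 4568.490 mm³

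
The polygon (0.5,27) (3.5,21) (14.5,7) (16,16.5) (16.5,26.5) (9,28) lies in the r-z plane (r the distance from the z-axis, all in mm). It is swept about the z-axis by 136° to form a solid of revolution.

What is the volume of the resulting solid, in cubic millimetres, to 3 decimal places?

Volume = 4475.018 mm³

Profile (r,z), 6 vertices: (0.5,27) (3.5,21) (14.5,7) (16,16.5) (16.5,26.5) (9,28)
edge 0: (0.5,27)→(3.5,21)  cross = 0.5·21 − 3.5·27 = -84.0000; (r_i+r_j)·cross = 4·-84.0000 = -336.0000
edge 1: (3.5,21)→(14.5,7)  cross = 3.5·7 − 14.5·21 = -280.0000; (r_i+r_j)·cross = 18·-280.0000 = -5040.0000
edge 2: (14.5,7)→(16,16.5)  cross = 14.5·16.5 − 16·7 = 127.2500; (r_i+r_j)·cross = 30.5·127.2500 = 3881.1250
edge 3: (16,16.5)→(16.5,26.5)  cross = 16·26.5 − 16.5·16.5 = 151.7500; (r_i+r_j)·cross = 32.5·151.7500 = 4931.8750
edge 4: (16.5,26.5)→(9,28)  cross = 16.5·28 − 9·26.5 = 223.5000; (r_i+r_j)·cross = 25.5·223.5000 = 5699.2500
edge 5: (9,28)→(0.5,27)  cross = 9·27 − 0.5·28 = 229.0000; (r_i+r_j)·cross = 9.5·229.0000 = 2175.5000
Σcross = 367.5000 → A = |Σcross|/2 = 183.7500 mm²
Σ(r_i+r_j)·cross = 11311.7500 → first moment M = |Σ|/6 = 1885.2917
R_c = M/A = 1885.2917/183.7500 = 10.2601 mm
θ = 136° = 2.373648 rad
V = θ·R_c·A = 2.373648·10.2601·183.7500 = 4475.018 mm³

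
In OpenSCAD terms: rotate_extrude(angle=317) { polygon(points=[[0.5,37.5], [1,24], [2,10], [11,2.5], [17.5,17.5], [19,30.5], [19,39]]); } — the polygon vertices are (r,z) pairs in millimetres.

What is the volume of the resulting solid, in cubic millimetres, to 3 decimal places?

Profile (r,z), 7 vertices: (0.5,37.5) (1,24) (2,10) (11,2.5) (17.5,17.5) (19,30.5) (19,39)
edge 0: (0.5,37.5)→(1,24)  cross = 0.5·24 − 1·37.5 = -25.5000; (r_i+r_j)·cross = 1.5·-25.5000 = -38.2500
edge 1: (1,24)→(2,10)  cross = 1·10 − 2·24 = -38.0000; (r_i+r_j)·cross = 3·-38.0000 = -114.0000
edge 2: (2,10)→(11,2.5)  cross = 2·2.5 − 11·10 = -105.0000; (r_i+r_j)·cross = 13·-105.0000 = -1365.0000
edge 3: (11,2.5)→(17.5,17.5)  cross = 11·17.5 − 17.5·2.5 = 148.7500; (r_i+r_j)·cross = 28.5·148.7500 = 4239.3750
edge 4: (17.5,17.5)→(19,30.5)  cross = 17.5·30.5 − 19·17.5 = 201.2500; (r_i+r_j)·cross = 36.5·201.2500 = 7345.6250
edge 5: (19,30.5)→(19,39)  cross = 19·39 − 19·30.5 = 161.5000; (r_i+r_j)·cross = 38·161.5000 = 6137.0000
edge 6: (19,39)→(0.5,37.5)  cross = 19·37.5 − 0.5·39 = 693.0000; (r_i+r_j)·cross = 19.5·693.0000 = 13513.5000
Σcross = 1036.0000 → A = |Σcross|/2 = 518.0000 mm²
Σ(r_i+r_j)·cross = 29718.2500 → first moment M = |Σ|/6 = 4953.0417
R_c = M/A = 4953.0417/518.0000 = 9.5619 mm
θ = 317° = 5.532694 rad
V = θ·R_c·A = 5.532694·9.5619·518.0000 = 27403.663 mm³

Volume = 27403.663 mm³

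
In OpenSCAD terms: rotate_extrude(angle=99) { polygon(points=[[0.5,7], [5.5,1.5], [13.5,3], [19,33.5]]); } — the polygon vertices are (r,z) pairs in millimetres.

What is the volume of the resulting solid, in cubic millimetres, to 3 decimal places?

Profile (r,z), 4 vertices: (0.5,7) (5.5,1.5) (13.5,3) (19,33.5)
edge 0: (0.5,7)→(5.5,1.5)  cross = 0.5·1.5 − 5.5·7 = -37.7500; (r_i+r_j)·cross = 6·-37.7500 = -226.5000
edge 1: (5.5,1.5)→(13.5,3)  cross = 5.5·3 − 13.5·1.5 = -3.7500; (r_i+r_j)·cross = 19·-3.7500 = -71.2500
edge 2: (13.5,3)→(19,33.5)  cross = 13.5·33.5 − 19·3 = 395.2500; (r_i+r_j)·cross = 32.5·395.2500 = 12845.6250
edge 3: (19,33.5)→(0.5,7)  cross = 19·7 − 0.5·33.5 = 116.2500; (r_i+r_j)·cross = 19.5·116.2500 = 2266.8750
Σcross = 470.0000 → A = |Σcross|/2 = 235.0000 mm²
Σ(r_i+r_j)·cross = 14814.7500 → first moment M = |Σ|/6 = 2469.1250
R_c = M/A = 2469.1250/235.0000 = 10.5069 mm
θ = 99° = 1.727876 rad
V = θ·R_c·A = 1.727876·10.5069·235.0000 = 4266.342 mm³

Volume = 4266.342 mm³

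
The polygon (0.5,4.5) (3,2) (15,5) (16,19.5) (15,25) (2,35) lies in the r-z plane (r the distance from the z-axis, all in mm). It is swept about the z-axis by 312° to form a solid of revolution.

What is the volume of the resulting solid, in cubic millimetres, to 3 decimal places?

Profile (r,z), 6 vertices: (0.5,4.5) (3,2) (15,5) (16,19.5) (15,25) (2,35)
edge 0: (0.5,4.5)→(3,2)  cross = 0.5·2 − 3·4.5 = -12.5000; (r_i+r_j)·cross = 3.5·-12.5000 = -43.7500
edge 1: (3,2)→(15,5)  cross = 3·5 − 15·2 = -15.0000; (r_i+r_j)·cross = 18·-15.0000 = -270.0000
edge 2: (15,5)→(16,19.5)  cross = 15·19.5 − 16·5 = 212.5000; (r_i+r_j)·cross = 31·212.5000 = 6587.5000
edge 3: (16,19.5)→(15,25)  cross = 16·25 − 15·19.5 = 107.5000; (r_i+r_j)·cross = 31·107.5000 = 3332.5000
edge 4: (15,25)→(2,35)  cross = 15·35 − 2·25 = 475.0000; (r_i+r_j)·cross = 17·475.0000 = 8075.0000
edge 5: (2,35)→(0.5,4.5)  cross = 2·4.5 − 0.5·35 = -8.5000; (r_i+r_j)·cross = 2.5·-8.5000 = -21.2500
Σcross = 759.0000 → A = |Σcross|/2 = 379.5000 mm²
Σ(r_i+r_j)·cross = 17660.0000 → first moment M = |Σ|/6 = 2943.3333
R_c = M/A = 2943.3333/379.5000 = 7.7558 mm
θ = 312° = 5.445427 rad
V = θ·R_c·A = 5.445427·7.7558·379.5000 = 16027.708 mm³

Volume = 16027.708 mm³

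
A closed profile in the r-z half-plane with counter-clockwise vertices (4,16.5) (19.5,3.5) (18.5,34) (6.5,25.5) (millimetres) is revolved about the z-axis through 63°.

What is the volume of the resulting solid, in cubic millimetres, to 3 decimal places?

Profile (r,z), 4 vertices: (4,16.5) (19.5,3.5) (18.5,34) (6.5,25.5)
edge 0: (4,16.5)→(19.5,3.5)  cross = 4·3.5 − 19.5·16.5 = -307.7500; (r_i+r_j)·cross = 23.5·-307.7500 = -7232.1250
edge 1: (19.5,3.5)→(18.5,34)  cross = 19.5·34 − 18.5·3.5 = 598.2500; (r_i+r_j)·cross = 38·598.2500 = 22733.5000
edge 2: (18.5,34)→(6.5,25.5)  cross = 18.5·25.5 − 6.5·34 = 250.7500; (r_i+r_j)·cross = 25·250.7500 = 6268.7500
edge 3: (6.5,25.5)→(4,16.5)  cross = 6.5·16.5 − 4·25.5 = 5.2500; (r_i+r_j)·cross = 10.5·5.2500 = 55.1250
Σcross = 546.5000 → A = |Σcross|/2 = 273.2500 mm²
Σ(r_i+r_j)·cross = 21825.2500 → first moment M = |Σ|/6 = 3637.5417
R_c = M/A = 3637.5417/273.2500 = 13.3121 mm
θ = 63° = 1.099557 rad
V = θ·R_c·A = 1.099557·13.3121·273.2500 = 3999.686 mm³

Volume = 3999.686 mm³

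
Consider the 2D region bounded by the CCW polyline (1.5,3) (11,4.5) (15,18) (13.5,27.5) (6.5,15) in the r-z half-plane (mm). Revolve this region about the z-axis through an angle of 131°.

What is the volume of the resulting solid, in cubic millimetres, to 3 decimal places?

Volume = 3180.595 mm³

Profile (r,z), 5 vertices: (1.5,3) (11,4.5) (15,18) (13.5,27.5) (6.5,15)
edge 0: (1.5,3)→(11,4.5)  cross = 1.5·4.5 − 11·3 = -26.2500; (r_i+r_j)·cross = 12.5·-26.2500 = -328.1250
edge 1: (11,4.5)→(15,18)  cross = 11·18 − 15·4.5 = 130.5000; (r_i+r_j)·cross = 26·130.5000 = 3393.0000
edge 2: (15,18)→(13.5,27.5)  cross = 15·27.5 − 13.5·18 = 169.5000; (r_i+r_j)·cross = 28.5·169.5000 = 4830.7500
edge 3: (13.5,27.5)→(6.5,15)  cross = 13.5·15 − 6.5·27.5 = 23.7500; (r_i+r_j)·cross = 20·23.7500 = 475.0000
edge 4: (6.5,15)→(1.5,3)  cross = 6.5·3 − 1.5·15 = -3.0000; (r_i+r_j)·cross = 8·-3.0000 = -24.0000
Σcross = 294.5000 → A = |Σcross|/2 = 147.2500 mm²
Σ(r_i+r_j)·cross = 8346.6250 → first moment M = |Σ|/6 = 1391.1042
R_c = M/A = 1391.1042/147.2500 = 9.4472 mm
θ = 131° = 2.286381 rad
V = θ·R_c·A = 2.286381·9.4472·147.2500 = 3180.595 mm³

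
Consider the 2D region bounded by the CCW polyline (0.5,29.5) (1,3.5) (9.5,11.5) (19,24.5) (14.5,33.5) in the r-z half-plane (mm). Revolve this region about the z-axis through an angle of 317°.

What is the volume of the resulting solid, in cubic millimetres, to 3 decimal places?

Volume = 14498.424 mm³

Profile (r,z), 5 vertices: (0.5,29.5) (1,3.5) (9.5,11.5) (19,24.5) (14.5,33.5)
edge 0: (0.5,29.5)→(1,3.5)  cross = 0.5·3.5 − 1·29.5 = -27.7500; (r_i+r_j)·cross = 1.5·-27.7500 = -41.6250
edge 1: (1,3.5)→(9.5,11.5)  cross = 1·11.5 − 9.5·3.5 = -21.7500; (r_i+r_j)·cross = 10.5·-21.7500 = -228.3750
edge 2: (9.5,11.5)→(19,24.5)  cross = 9.5·24.5 − 19·11.5 = 14.2500; (r_i+r_j)·cross = 28.5·14.2500 = 406.1250
edge 3: (19,24.5)→(14.5,33.5)  cross = 19·33.5 − 14.5·24.5 = 281.2500; (r_i+r_j)·cross = 33.5·281.2500 = 9421.8750
edge 4: (14.5,33.5)→(0.5,29.5)  cross = 14.5·29.5 − 0.5·33.5 = 411.0000; (r_i+r_j)·cross = 15·411.0000 = 6165.0000
Σcross = 657.0000 → A = |Σcross|/2 = 328.5000 mm²
Σ(r_i+r_j)·cross = 15723.0000 → first moment M = |Σ|/6 = 2620.5000
R_c = M/A = 2620.5000/328.5000 = 7.9772 mm
θ = 317° = 5.532694 rad
V = θ·R_c·A = 5.532694·7.9772·328.5000 = 14498.424 mm³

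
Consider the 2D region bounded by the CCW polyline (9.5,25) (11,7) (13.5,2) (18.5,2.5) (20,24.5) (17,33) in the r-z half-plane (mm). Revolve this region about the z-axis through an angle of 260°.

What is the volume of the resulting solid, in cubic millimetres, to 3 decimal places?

Volume = 16135.765 mm³

Profile (r,z), 6 vertices: (9.5,25) (11,7) (13.5,2) (18.5,2.5) (20,24.5) (17,33)
edge 0: (9.5,25)→(11,7)  cross = 9.5·7 − 11·25 = -208.5000; (r_i+r_j)·cross = 20.5·-208.5000 = -4274.2500
edge 1: (11,7)→(13.5,2)  cross = 11·2 − 13.5·7 = -72.5000; (r_i+r_j)·cross = 24.5·-72.5000 = -1776.2500
edge 2: (13.5,2)→(18.5,2.5)  cross = 13.5·2.5 − 18.5·2 = -3.2500; (r_i+r_j)·cross = 32·-3.2500 = -104.0000
edge 3: (18.5,2.5)→(20,24.5)  cross = 18.5·24.5 − 20·2.5 = 403.2500; (r_i+r_j)·cross = 38.5·403.2500 = 15525.1250
edge 4: (20,24.5)→(17,33)  cross = 20·33 − 17·24.5 = 243.5000; (r_i+r_j)·cross = 37·243.5000 = 9009.5000
edge 5: (17,33)→(9.5,25)  cross = 17·25 − 9.5·33 = 111.5000; (r_i+r_j)·cross = 26.5·111.5000 = 2954.7500
Σcross = 474.0000 → A = |Σcross|/2 = 237.0000 mm²
Σ(r_i+r_j)·cross = 21334.8750 → first moment M = |Σ|/6 = 3555.8125
R_c = M/A = 3555.8125/237.0000 = 15.0034 mm
θ = 260° = 4.537856 rad
V = θ·R_c·A = 4.537856·15.0034·237.0000 = 16135.765 mm³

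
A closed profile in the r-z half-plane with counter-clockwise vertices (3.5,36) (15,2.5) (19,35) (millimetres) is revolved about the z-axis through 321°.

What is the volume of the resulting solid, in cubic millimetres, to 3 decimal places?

Volume = 17779.205 mm³

Profile (r,z), 3 vertices: (3.5,36) (15,2.5) (19,35)
edge 0: (3.5,36)→(15,2.5)  cross = 3.5·2.5 − 15·36 = -531.2500; (r_i+r_j)·cross = 18.5·-531.2500 = -9828.1250
edge 1: (15,2.5)→(19,35)  cross = 15·35 − 19·2.5 = 477.5000; (r_i+r_j)·cross = 34·477.5000 = 16235.0000
edge 2: (19,35)→(3.5,36)  cross = 19·36 − 3.5·35 = 561.5000; (r_i+r_j)·cross = 22.5·561.5000 = 12633.7500
Σcross = 507.7500 → A = |Σcross|/2 = 253.8750 mm²
Σ(r_i+r_j)·cross = 19040.6250 → first moment M = |Σ|/6 = 3173.4375
R_c = M/A = 3173.4375/253.8750 = 12.5000 mm
θ = 321° = 5.602507 rad
V = θ·R_c·A = 5.602507·12.5000·253.8750 = 17779.205 mm³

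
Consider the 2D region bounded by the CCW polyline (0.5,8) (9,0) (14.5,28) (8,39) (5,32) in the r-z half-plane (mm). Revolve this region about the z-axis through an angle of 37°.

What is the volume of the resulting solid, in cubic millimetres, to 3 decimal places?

Volume = 1490.307 mm³

Profile (r,z), 5 vertices: (0.5,8) (9,0) (14.5,28) (8,39) (5,32)
edge 0: (0.5,8)→(9,0)  cross = 0.5·0 − 9·8 = -72.0000; (r_i+r_j)·cross = 9.5·-72.0000 = -684.0000
edge 1: (9,0)→(14.5,28)  cross = 9·28 − 14.5·0 = 252.0000; (r_i+r_j)·cross = 23.5·252.0000 = 5922.0000
edge 2: (14.5,28)→(8,39)  cross = 14.5·39 − 8·28 = 341.5000; (r_i+r_j)·cross = 22.5·341.5000 = 7683.7500
edge 3: (8,39)→(5,32)  cross = 8·32 − 5·39 = 61.0000; (r_i+r_j)·cross = 13·61.0000 = 793.0000
edge 4: (5,32)→(0.5,8)  cross = 5·8 − 0.5·32 = 24.0000; (r_i+r_j)·cross = 5.5·24.0000 = 132.0000
Σcross = 606.5000 → A = |Σcross|/2 = 303.2500 mm²
Σ(r_i+r_j)·cross = 13846.7500 → first moment M = |Σ|/6 = 2307.7917
R_c = M/A = 2307.7917/303.2500 = 7.6102 mm
θ = 37° = 0.645772 rad
V = θ·R_c·A = 0.645772·7.6102·303.2500 = 1490.307 mm³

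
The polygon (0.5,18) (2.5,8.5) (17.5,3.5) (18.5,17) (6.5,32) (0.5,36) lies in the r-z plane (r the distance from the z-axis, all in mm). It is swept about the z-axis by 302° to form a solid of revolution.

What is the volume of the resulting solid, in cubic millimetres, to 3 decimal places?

Volume = 16701.048 mm³

Profile (r,z), 6 vertices: (0.5,18) (2.5,8.5) (17.5,3.5) (18.5,17) (6.5,32) (0.5,36)
edge 0: (0.5,18)→(2.5,8.5)  cross = 0.5·8.5 − 2.5·18 = -40.7500; (r_i+r_j)·cross = 3·-40.7500 = -122.2500
edge 1: (2.5,8.5)→(17.5,3.5)  cross = 2.5·3.5 − 17.5·8.5 = -140.0000; (r_i+r_j)·cross = 20·-140.0000 = -2800.0000
edge 2: (17.5,3.5)→(18.5,17)  cross = 17.5·17 − 18.5·3.5 = 232.7500; (r_i+r_j)·cross = 36·232.7500 = 8379.0000
edge 3: (18.5,17)→(6.5,32)  cross = 18.5·32 − 6.5·17 = 481.5000; (r_i+r_j)·cross = 25·481.5000 = 12037.5000
edge 4: (6.5,32)→(0.5,36)  cross = 6.5·36 − 0.5·32 = 218.0000; (r_i+r_j)·cross = 7·218.0000 = 1526.0000
edge 5: (0.5,36)→(0.5,18)  cross = 0.5·18 − 0.5·36 = -9.0000; (r_i+r_j)·cross = 1·-9.0000 = -9.0000
Σcross = 742.5000 → A = |Σcross|/2 = 371.2500 mm²
Σ(r_i+r_j)·cross = 19011.2500 → first moment M = |Σ|/6 = 3168.5417
R_c = M/A = 3168.5417/371.2500 = 8.5348 mm
θ = 302° = 5.270894 rad
V = θ·R_c·A = 5.270894·8.5348·371.2500 = 16701.048 mm³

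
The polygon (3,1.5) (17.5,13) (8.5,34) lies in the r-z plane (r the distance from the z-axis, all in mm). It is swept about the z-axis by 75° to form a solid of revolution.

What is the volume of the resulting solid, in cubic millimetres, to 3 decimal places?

Volume = 2581.342 mm³

Profile (r,z), 3 vertices: (3,1.5) (17.5,13) (8.5,34)
edge 0: (3,1.5)→(17.5,13)  cross = 3·13 − 17.5·1.5 = 12.7500; (r_i+r_j)·cross = 20.5·12.7500 = 261.3750
edge 1: (17.5,13)→(8.5,34)  cross = 17.5·34 − 8.5·13 = 484.5000; (r_i+r_j)·cross = 26·484.5000 = 12597.0000
edge 2: (8.5,34)→(3,1.5)  cross = 8.5·1.5 − 3·34 = -89.2500; (r_i+r_j)·cross = 11.5·-89.2500 = -1026.3750
Σcross = 408.0000 → A = |Σcross|/2 = 204.0000 mm²
Σ(r_i+r_j)·cross = 11832.0000 → first moment M = |Σ|/6 = 1972.0000
R_c = M/A = 1972.0000/204.0000 = 9.6667 mm
θ = 75° = 1.308997 rad
V = θ·R_c·A = 1.308997·9.6667·204.0000 = 2581.342 mm³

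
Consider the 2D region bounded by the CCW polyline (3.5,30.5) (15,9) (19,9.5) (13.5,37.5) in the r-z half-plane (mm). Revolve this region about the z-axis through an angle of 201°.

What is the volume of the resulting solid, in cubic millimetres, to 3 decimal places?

Profile (r,z), 4 vertices: (3.5,30.5) (15,9) (19,9.5) (13.5,37.5)
edge 0: (3.5,30.5)→(15,9)  cross = 3.5·9 − 15·30.5 = -426.0000; (r_i+r_j)·cross = 18.5·-426.0000 = -7881.0000
edge 1: (15,9)→(19,9.5)  cross = 15·9.5 − 19·9 = -28.5000; (r_i+r_j)·cross = 34·-28.5000 = -969.0000
edge 2: (19,9.5)→(13.5,37.5)  cross = 19·37.5 − 13.5·9.5 = 584.2500; (r_i+r_j)·cross = 32.5·584.2500 = 18988.1250
edge 3: (13.5,37.5)→(3.5,30.5)  cross = 13.5·30.5 − 3.5·37.5 = 280.5000; (r_i+r_j)·cross = 17·280.5000 = 4768.5000
Σcross = 410.2500 → A = |Σcross|/2 = 205.1250 mm²
Σ(r_i+r_j)·cross = 14906.6250 → first moment M = |Σ|/6 = 2484.4375
R_c = M/A = 2484.4375/205.1250 = 12.1118 mm
θ = 201° = 3.508112 rad
V = θ·R_c·A = 3.508112·12.1118·205.1250 = 8715.685 mm³

Volume = 8715.685 mm³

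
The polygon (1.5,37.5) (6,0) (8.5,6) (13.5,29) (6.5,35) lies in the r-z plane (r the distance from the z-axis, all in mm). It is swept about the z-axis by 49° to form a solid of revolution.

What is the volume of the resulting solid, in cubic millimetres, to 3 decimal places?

Volume = 1380.525 mm³

Profile (r,z), 5 vertices: (1.5,37.5) (6,0) (8.5,6) (13.5,29) (6.5,35)
edge 0: (1.5,37.5)→(6,0)  cross = 1.5·0 − 6·37.5 = -225.0000; (r_i+r_j)·cross = 7.5·-225.0000 = -1687.5000
edge 1: (6,0)→(8.5,6)  cross = 6·6 − 8.5·0 = 36.0000; (r_i+r_j)·cross = 14.5·36.0000 = 522.0000
edge 2: (8.5,6)→(13.5,29)  cross = 8.5·29 − 13.5·6 = 165.5000; (r_i+r_j)·cross = 22·165.5000 = 3641.0000
edge 3: (13.5,29)→(6.5,35)  cross = 13.5·35 − 6.5·29 = 284.0000; (r_i+r_j)·cross = 20·284.0000 = 5680.0000
edge 4: (6.5,35)→(1.5,37.5)  cross = 6.5·37.5 − 1.5·35 = 191.2500; (r_i+r_j)·cross = 8·191.2500 = 1530.0000
Σcross = 451.7500 → A = |Σcross|/2 = 225.8750 mm²
Σ(r_i+r_j)·cross = 9685.5000 → first moment M = |Σ|/6 = 1614.2500
R_c = M/A = 1614.2500/225.8750 = 7.1467 mm
θ = 49° = 0.855211 rad
V = θ·R_c·A = 0.855211·7.1467·225.8750 = 1380.525 mm³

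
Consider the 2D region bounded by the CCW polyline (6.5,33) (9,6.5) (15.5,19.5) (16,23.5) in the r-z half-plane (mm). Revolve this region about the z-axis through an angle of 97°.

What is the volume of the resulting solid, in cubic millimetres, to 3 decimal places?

Volume = 2249.321 mm³

Profile (r,z), 4 vertices: (6.5,33) (9,6.5) (15.5,19.5) (16,23.5)
edge 0: (6.5,33)→(9,6.5)  cross = 6.5·6.5 − 9·33 = -254.7500; (r_i+r_j)·cross = 15.5·-254.7500 = -3948.6250
edge 1: (9,6.5)→(15.5,19.5)  cross = 9·19.5 − 15.5·6.5 = 74.7500; (r_i+r_j)·cross = 24.5·74.7500 = 1831.3750
edge 2: (15.5,19.5)→(16,23.5)  cross = 15.5·23.5 − 16·19.5 = 52.2500; (r_i+r_j)·cross = 31.5·52.2500 = 1645.8750
edge 3: (16,23.5)→(6.5,33)  cross = 16·33 − 6.5·23.5 = 375.2500; (r_i+r_j)·cross = 22.5·375.2500 = 8443.1250
Σcross = 247.5000 → A = |Σcross|/2 = 123.7500 mm²
Σ(r_i+r_j)·cross = 7971.7500 → first moment M = |Σ|/6 = 1328.6250
R_c = M/A = 1328.6250/123.7500 = 10.7364 mm
θ = 97° = 1.692969 rad
V = θ·R_c·A = 1.692969·10.7364·123.7500 = 2249.321 mm³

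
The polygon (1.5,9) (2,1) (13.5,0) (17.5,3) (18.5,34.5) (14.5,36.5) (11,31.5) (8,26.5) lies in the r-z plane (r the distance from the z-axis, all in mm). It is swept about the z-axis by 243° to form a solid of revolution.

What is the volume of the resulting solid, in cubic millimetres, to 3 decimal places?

Profile (r,z), 8 vertices: (1.5,9) (2,1) (13.5,0) (17.5,3) (18.5,34.5) (14.5,36.5) (11,31.5) (8,26.5)
edge 0: (1.5,9)→(2,1)  cross = 1.5·1 − 2·9 = -16.5000; (r_i+r_j)·cross = 3.5·-16.5000 = -57.7500
edge 1: (2,1)→(13.5,0)  cross = 2·0 − 13.5·1 = -13.5000; (r_i+r_j)·cross = 15.5·-13.5000 = -209.2500
edge 2: (13.5,0)→(17.5,3)  cross = 13.5·3 − 17.5·0 = 40.5000; (r_i+r_j)·cross = 31·40.5000 = 1255.5000
edge 3: (17.5,3)→(18.5,34.5)  cross = 17.5·34.5 − 18.5·3 = 548.2500; (r_i+r_j)·cross = 36·548.2500 = 19737.0000
edge 4: (18.5,34.5)→(14.5,36.5)  cross = 18.5·36.5 − 14.5·34.5 = 175.0000; (r_i+r_j)·cross = 33·175.0000 = 5775.0000
edge 5: (14.5,36.5)→(11,31.5)  cross = 14.5·31.5 − 11·36.5 = 55.2500; (r_i+r_j)·cross = 25.5·55.2500 = 1408.8750
edge 6: (11,31.5)→(8,26.5)  cross = 11·26.5 − 8·31.5 = 39.5000; (r_i+r_j)·cross = 19·39.5000 = 750.5000
edge 7: (8,26.5)→(1.5,9)  cross = 8·9 − 1.5·26.5 = 32.2500; (r_i+r_j)·cross = 9.5·32.2500 = 306.3750
Σcross = 860.7500 → A = |Σcross|/2 = 430.3750 mm²
Σ(r_i+r_j)·cross = 28966.2500 → first moment M = |Σ|/6 = 4827.7083
R_c = M/A = 4827.7083/430.3750 = 11.2174 mm
θ = 243° = 4.241150 rad
V = θ·R_c·A = 4.241150·11.2174·430.3750 = 20475.036 mm³

Volume = 20475.036 mm³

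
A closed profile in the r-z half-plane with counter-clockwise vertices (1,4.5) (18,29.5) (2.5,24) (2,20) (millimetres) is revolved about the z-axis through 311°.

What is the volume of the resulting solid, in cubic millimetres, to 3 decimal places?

Volume = 5737.029 mm³

Profile (r,z), 4 vertices: (1,4.5) (18,29.5) (2.5,24) (2,20)
edge 0: (1,4.5)→(18,29.5)  cross = 1·29.5 − 18·4.5 = -51.5000; (r_i+r_j)·cross = 19·-51.5000 = -978.5000
edge 1: (18,29.5)→(2.5,24)  cross = 18·24 − 2.5·29.5 = 358.2500; (r_i+r_j)·cross = 20.5·358.2500 = 7344.1250
edge 2: (2.5,24)→(2,20)  cross = 2.5·20 − 2·24 = 2.0000; (r_i+r_j)·cross = 4.5·2.0000 = 9.0000
edge 3: (2,20)→(1,4.5)  cross = 2·4.5 − 1·20 = -11.0000; (r_i+r_j)·cross = 3·-11.0000 = -33.0000
Σcross = 297.7500 → A = |Σcross|/2 = 148.8750 mm²
Σ(r_i+r_j)·cross = 6341.6250 → first moment M = |Σ|/6 = 1056.9375
R_c = M/A = 1056.9375/148.8750 = 7.0995 mm
θ = 311° = 5.427974 rad
V = θ·R_c·A = 5.427974·7.0995·148.8750 = 5737.029 mm³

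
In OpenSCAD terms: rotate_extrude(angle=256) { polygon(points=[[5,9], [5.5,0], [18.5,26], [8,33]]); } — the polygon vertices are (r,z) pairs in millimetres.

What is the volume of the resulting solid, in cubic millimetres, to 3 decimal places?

Profile (r,z), 4 vertices: (5,9) (5.5,0) (18.5,26) (8,33)
edge 0: (5,9)→(5.5,0)  cross = 5·0 − 5.5·9 = -49.5000; (r_i+r_j)·cross = 10.5·-49.5000 = -519.7500
edge 1: (5.5,0)→(18.5,26)  cross = 5.5·26 − 18.5·0 = 143.0000; (r_i+r_j)·cross = 24·143.0000 = 3432.0000
edge 2: (18.5,26)→(8,33)  cross = 18.5·33 − 8·26 = 402.5000; (r_i+r_j)·cross = 26.5·402.5000 = 10666.2500
edge 3: (8,33)→(5,9)  cross = 8·9 − 5·33 = -93.0000; (r_i+r_j)·cross = 13·-93.0000 = -1209.0000
Σcross = 403.0000 → A = |Σcross|/2 = 201.5000 mm²
Σ(r_i+r_j)·cross = 12369.5000 → first moment M = |Σ|/6 = 2061.5833
R_c = M/A = 2061.5833/201.5000 = 10.2312 mm
θ = 256° = 4.468043 rad
V = θ·R_c·A = 4.468043·10.2312·201.5000 = 9211.243 mm³

Volume = 9211.243 mm³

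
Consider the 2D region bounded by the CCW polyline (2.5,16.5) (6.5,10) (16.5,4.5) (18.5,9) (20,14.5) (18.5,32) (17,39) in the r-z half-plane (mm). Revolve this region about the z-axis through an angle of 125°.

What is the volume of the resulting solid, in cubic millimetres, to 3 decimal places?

Volume = 9454.230 mm³

Profile (r,z), 7 vertices: (2.5,16.5) (6.5,10) (16.5,4.5) (18.5,9) (20,14.5) (18.5,32) (17,39)
edge 0: (2.5,16.5)→(6.5,10)  cross = 2.5·10 − 6.5·16.5 = -82.2500; (r_i+r_j)·cross = 9·-82.2500 = -740.2500
edge 1: (6.5,10)→(16.5,4.5)  cross = 6.5·4.5 − 16.5·10 = -135.7500; (r_i+r_j)·cross = 23·-135.7500 = -3122.2500
edge 2: (16.5,4.5)→(18.5,9)  cross = 16.5·9 − 18.5·4.5 = 65.2500; (r_i+r_j)·cross = 35·65.2500 = 2283.7500
edge 3: (18.5,9)→(20,14.5)  cross = 18.5·14.5 − 20·9 = 88.2500; (r_i+r_j)·cross = 38.5·88.2500 = 3397.6250
edge 4: (20,14.5)→(18.5,32)  cross = 20·32 − 18.5·14.5 = 371.7500; (r_i+r_j)·cross = 38.5·371.7500 = 14312.3750
edge 5: (18.5,32)→(17,39)  cross = 18.5·39 − 17·32 = 177.5000; (r_i+r_j)·cross = 35.5·177.5000 = 6301.2500
edge 6: (17,39)→(2.5,16.5)  cross = 17·16.5 − 2.5·39 = 183.0000; (r_i+r_j)·cross = 19.5·183.0000 = 3568.5000
Σcross = 667.7500 → A = |Σcross|/2 = 333.8750 mm²
Σ(r_i+r_j)·cross = 26001.0000 → first moment M = |Σ|/6 = 4333.5000
R_c = M/A = 4333.5000/333.8750 = 12.9794 mm
θ = 125° = 2.181662 rad
V = θ·R_c·A = 2.181662·12.9794·333.8750 = 9454.230 mm³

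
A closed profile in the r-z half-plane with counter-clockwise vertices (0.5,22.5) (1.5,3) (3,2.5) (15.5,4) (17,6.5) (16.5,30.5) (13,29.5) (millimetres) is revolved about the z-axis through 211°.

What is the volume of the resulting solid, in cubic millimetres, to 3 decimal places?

Volume = 12686.865 mm³

Profile (r,z), 7 vertices: (0.5,22.5) (1.5,3) (3,2.5) (15.5,4) (17,6.5) (16.5,30.5) (13,29.5)
edge 0: (0.5,22.5)→(1.5,3)  cross = 0.5·3 − 1.5·22.5 = -32.2500; (r_i+r_j)·cross = 2·-32.2500 = -64.5000
edge 1: (1.5,3)→(3,2.5)  cross = 1.5·2.5 − 3·3 = -5.2500; (r_i+r_j)·cross = 4.5·-5.2500 = -23.6250
edge 2: (3,2.5)→(15.5,4)  cross = 3·4 − 15.5·2.5 = -26.7500; (r_i+r_j)·cross = 18.5·-26.7500 = -494.8750
edge 3: (15.5,4)→(17,6.5)  cross = 15.5·6.5 − 17·4 = 32.7500; (r_i+r_j)·cross = 32.5·32.7500 = 1064.3750
edge 4: (17,6.5)→(16.5,30.5)  cross = 17·30.5 − 16.5·6.5 = 411.2500; (r_i+r_j)·cross = 33.5·411.2500 = 13776.8750
edge 5: (16.5,30.5)→(13,29.5)  cross = 16.5·29.5 − 13·30.5 = 90.2500; (r_i+r_j)·cross = 29.5·90.2500 = 2662.3750
edge 6: (13,29.5)→(0.5,22.5)  cross = 13·22.5 − 0.5·29.5 = 277.7500; (r_i+r_j)·cross = 13.5·277.7500 = 3749.6250
Σcross = 747.7500 → A = |Σcross|/2 = 373.8750 mm²
Σ(r_i+r_j)·cross = 20670.2500 → first moment M = |Σ|/6 = 3445.0417
R_c = M/A = 3445.0417/373.8750 = 9.2144 mm
θ = 211° = 3.682645 rad
V = θ·R_c·A = 3.682645·9.2144·373.8750 = 12686.865 mm³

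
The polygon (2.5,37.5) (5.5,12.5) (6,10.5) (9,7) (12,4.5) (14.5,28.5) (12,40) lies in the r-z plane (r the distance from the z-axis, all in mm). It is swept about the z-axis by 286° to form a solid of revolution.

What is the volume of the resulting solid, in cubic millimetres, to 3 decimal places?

Profile (r,z), 7 vertices: (2.5,37.5) (5.5,12.5) (6,10.5) (9,7) (12,4.5) (14.5,28.5) (12,40)
edge 0: (2.5,37.5)→(5.5,12.5)  cross = 2.5·12.5 − 5.5·37.5 = -175.0000; (r_i+r_j)·cross = 8·-175.0000 = -1400.0000
edge 1: (5.5,12.5)→(6,10.5)  cross = 5.5·10.5 − 6·12.5 = -17.2500; (r_i+r_j)·cross = 11.5·-17.2500 = -198.3750
edge 2: (6,10.5)→(9,7)  cross = 6·7 − 9·10.5 = -52.5000; (r_i+r_j)·cross = 15·-52.5000 = -787.5000
edge 3: (9,7)→(12,4.5)  cross = 9·4.5 − 12·7 = -43.5000; (r_i+r_j)·cross = 21·-43.5000 = -913.5000
edge 4: (12,4.5)→(14.5,28.5)  cross = 12·28.5 − 14.5·4.5 = 276.7500; (r_i+r_j)·cross = 26.5·276.7500 = 7333.8750
edge 5: (14.5,28.5)→(12,40)  cross = 14.5·40 − 12·28.5 = 238.0000; (r_i+r_j)·cross = 26.5·238.0000 = 6307.0000
edge 6: (12,40)→(2.5,37.5)  cross = 12·37.5 − 2.5·40 = 350.0000; (r_i+r_j)·cross = 14.5·350.0000 = 5075.0000
Σcross = 576.5000 → A = |Σcross|/2 = 288.2500 mm²
Σ(r_i+r_j)·cross = 15416.5000 → first moment M = |Σ|/6 = 2569.4167
R_c = M/A = 2569.4167/288.2500 = 8.9138 mm
θ = 286° = 4.991642 rad
V = θ·R_c·A = 4.991642·8.9138·288.2500 = 12825.607 mm³

Volume = 12825.607 mm³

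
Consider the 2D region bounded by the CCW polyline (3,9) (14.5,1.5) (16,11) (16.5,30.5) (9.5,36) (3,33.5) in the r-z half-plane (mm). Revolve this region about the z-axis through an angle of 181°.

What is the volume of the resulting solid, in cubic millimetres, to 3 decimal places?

Volume = 11576.126 mm³

Profile (r,z), 6 vertices: (3,9) (14.5,1.5) (16,11) (16.5,30.5) (9.5,36) (3,33.5)
edge 0: (3,9)→(14.5,1.5)  cross = 3·1.5 − 14.5·9 = -126.0000; (r_i+r_j)·cross = 17.5·-126.0000 = -2205.0000
edge 1: (14.5,1.5)→(16,11)  cross = 14.5·11 − 16·1.5 = 135.5000; (r_i+r_j)·cross = 30.5·135.5000 = 4132.7500
edge 2: (16,11)→(16.5,30.5)  cross = 16·30.5 − 16.5·11 = 306.5000; (r_i+r_j)·cross = 32.5·306.5000 = 9961.2500
edge 3: (16.5,30.5)→(9.5,36)  cross = 16.5·36 − 9.5·30.5 = 304.2500; (r_i+r_j)·cross = 26·304.2500 = 7910.5000
edge 4: (9.5,36)→(3,33.5)  cross = 9.5·33.5 − 3·36 = 210.2500; (r_i+r_j)·cross = 12.5·210.2500 = 2628.1250
edge 5: (3,33.5)→(3,9)  cross = 3·9 − 3·33.5 = -73.5000; (r_i+r_j)·cross = 6·-73.5000 = -441.0000
Σcross = 757.0000 → A = |Σcross|/2 = 378.5000 mm²
Σ(r_i+r_j)·cross = 21986.6250 → first moment M = |Σ|/6 = 3664.4375
R_c = M/A = 3664.4375/378.5000 = 9.6815 mm
θ = 181° = 3.159046 rad
V = θ·R_c·A = 3.159046·9.6815·378.5000 = 11576.126 mm³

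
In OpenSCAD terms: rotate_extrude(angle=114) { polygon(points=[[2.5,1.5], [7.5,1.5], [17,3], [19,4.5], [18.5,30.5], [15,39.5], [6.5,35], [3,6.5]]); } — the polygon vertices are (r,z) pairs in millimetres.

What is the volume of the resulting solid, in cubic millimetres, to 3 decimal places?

Volume = 11083.611 mm³

Profile (r,z), 8 vertices: (2.5,1.5) (7.5,1.5) (17,3) (19,4.5) (18.5,30.5) (15,39.5) (6.5,35) (3,6.5)
edge 0: (2.5,1.5)→(7.5,1.5)  cross = 2.5·1.5 − 7.5·1.5 = -7.5000; (r_i+r_j)·cross = 10·-7.5000 = -75.0000
edge 1: (7.5,1.5)→(17,3)  cross = 7.5·3 − 17·1.5 = -3.0000; (r_i+r_j)·cross = 24.5·-3.0000 = -73.5000
edge 2: (17,3)→(19,4.5)  cross = 17·4.5 − 19·3 = 19.5000; (r_i+r_j)·cross = 36·19.5000 = 702.0000
edge 3: (19,4.5)→(18.5,30.5)  cross = 19·30.5 − 18.5·4.5 = 496.2500; (r_i+r_j)·cross = 37.5·496.2500 = 18609.3750
edge 4: (18.5,30.5)→(15,39.5)  cross = 18.5·39.5 − 15·30.5 = 273.2500; (r_i+r_j)·cross = 33.5·273.2500 = 9153.8750
edge 5: (15,39.5)→(6.5,35)  cross = 15·35 − 6.5·39.5 = 268.2500; (r_i+r_j)·cross = 21.5·268.2500 = 5767.3750
edge 6: (6.5,35)→(3,6.5)  cross = 6.5·6.5 − 3·35 = -62.7500; (r_i+r_j)·cross = 9.5·-62.7500 = -596.1250
edge 7: (3,6.5)→(2.5,1.5)  cross = 3·1.5 − 2.5·6.5 = -11.7500; (r_i+r_j)·cross = 5.5·-11.7500 = -64.6250
Σcross = 972.2500 → A = |Σcross|/2 = 486.1250 mm²
Σ(r_i+r_j)·cross = 33423.3750 → first moment M = |Σ|/6 = 5570.5625
R_c = M/A = 5570.5625/486.1250 = 11.4591 mm
θ = 114° = 1.989675 rad
V = θ·R_c·A = 1.989675·11.4591·486.1250 = 11083.611 mm³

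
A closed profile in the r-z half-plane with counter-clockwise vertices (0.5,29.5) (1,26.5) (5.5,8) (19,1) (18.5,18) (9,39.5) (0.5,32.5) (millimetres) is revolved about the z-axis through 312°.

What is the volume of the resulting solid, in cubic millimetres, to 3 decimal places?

Profile (r,z), 7 vertices: (0.5,29.5) (1,26.5) (5.5,8) (19,1) (18.5,18) (9,39.5) (0.5,32.5)
edge 0: (0.5,29.5)→(1,26.5)  cross = 0.5·26.5 − 1·29.5 = -16.2500; (r_i+r_j)·cross = 1.5·-16.2500 = -24.3750
edge 1: (1,26.5)→(5.5,8)  cross = 1·8 − 5.5·26.5 = -137.7500; (r_i+r_j)·cross = 6.5·-137.7500 = -895.3750
edge 2: (5.5,8)→(19,1)  cross = 5.5·1 − 19·8 = -146.5000; (r_i+r_j)·cross = 24.5·-146.5000 = -3589.2500
edge 3: (19,1)→(18.5,18)  cross = 19·18 − 18.5·1 = 323.5000; (r_i+r_j)·cross = 37.5·323.5000 = 12131.2500
edge 4: (18.5,18)→(9,39.5)  cross = 18.5·39.5 − 9·18 = 568.7500; (r_i+r_j)·cross = 27.5·568.7500 = 15640.6250
edge 5: (9,39.5)→(0.5,32.5)  cross = 9·32.5 − 0.5·39.5 = 272.7500; (r_i+r_j)·cross = 9.5·272.7500 = 2591.1250
edge 6: (0.5,32.5)→(0.5,29.5)  cross = 0.5·29.5 − 0.5·32.5 = -1.5000; (r_i+r_j)·cross = 1·-1.5000 = -1.5000
Σcross = 863.0000 → A = |Σcross|/2 = 431.5000 mm²
Σ(r_i+r_j)·cross = 25852.5000 → first moment M = |Σ|/6 = 4308.7500
R_c = M/A = 4308.7500/431.5000 = 9.9855 mm
θ = 312° = 5.445427 rad
V = θ·R_c·A = 5.445427·9.9855·431.5000 = 23462.985 mm³

Volume = 23462.985 mm³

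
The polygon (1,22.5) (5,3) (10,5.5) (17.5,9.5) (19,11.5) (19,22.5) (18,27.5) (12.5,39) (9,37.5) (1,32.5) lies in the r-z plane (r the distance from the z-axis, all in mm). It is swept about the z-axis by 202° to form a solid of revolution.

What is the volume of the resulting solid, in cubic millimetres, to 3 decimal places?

Volume = 16632.588 mm³

Profile (r,z), 10 vertices: (1,22.5) (5,3) (10,5.5) (17.5,9.5) (19,11.5) (19,22.5) (18,27.5) (12.5,39) (9,37.5) (1,32.5)
edge 0: (1,22.5)→(5,3)  cross = 1·3 − 5·22.5 = -109.5000; (r_i+r_j)·cross = 6·-109.5000 = -657.0000
edge 1: (5,3)→(10,5.5)  cross = 5·5.5 − 10·3 = -2.5000; (r_i+r_j)·cross = 15·-2.5000 = -37.5000
edge 2: (10,5.5)→(17.5,9.5)  cross = 10·9.5 − 17.5·5.5 = -1.2500; (r_i+r_j)·cross = 27.5·-1.2500 = -34.3750
edge 3: (17.5,9.5)→(19,11.5)  cross = 17.5·11.5 − 19·9.5 = 20.7500; (r_i+r_j)·cross = 36.5·20.7500 = 757.3750
edge 4: (19,11.5)→(19,22.5)  cross = 19·22.5 − 19·11.5 = 209.0000; (r_i+r_j)·cross = 38·209.0000 = 7942.0000
edge 5: (19,22.5)→(18,27.5)  cross = 19·27.5 − 18·22.5 = 117.5000; (r_i+r_j)·cross = 37·117.5000 = 4347.5000
edge 6: (18,27.5)→(12.5,39)  cross = 18·39 − 12.5·27.5 = 358.2500; (r_i+r_j)·cross = 30.5·358.2500 = 10926.6250
edge 7: (12.5,39)→(9,37.5)  cross = 12.5·37.5 − 9·39 = 117.7500; (r_i+r_j)·cross = 21.5·117.7500 = 2531.6250
edge 8: (9,37.5)→(1,32.5)  cross = 9·32.5 − 1·37.5 = 255.0000; (r_i+r_j)·cross = 10·255.0000 = 2550.0000
edge 9: (1,32.5)→(1,22.5)  cross = 1·22.5 − 1·32.5 = -10.0000; (r_i+r_j)·cross = 2·-10.0000 = -20.0000
Σcross = 955.0000 → A = |Σcross|/2 = 477.5000 mm²
Σ(r_i+r_j)·cross = 28306.2500 → first moment M = |Σ|/6 = 4717.7083
R_c = M/A = 4717.7083/477.5000 = 9.8800 mm
θ = 202° = 3.525565 rad
V = θ·R_c·A = 3.525565·9.8800·477.5000 = 16632.588 mm³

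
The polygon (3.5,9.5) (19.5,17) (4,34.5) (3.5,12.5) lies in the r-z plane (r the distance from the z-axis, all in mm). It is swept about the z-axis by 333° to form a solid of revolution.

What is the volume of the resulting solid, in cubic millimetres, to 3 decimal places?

Volume = 10379.410 mm³

Profile (r,z), 4 vertices: (3.5,9.5) (19.5,17) (4,34.5) (3.5,12.5)
edge 0: (3.5,9.5)→(19.5,17)  cross = 3.5·17 − 19.5·9.5 = -125.7500; (r_i+r_j)·cross = 23·-125.7500 = -2892.2500
edge 1: (19.5,17)→(4,34.5)  cross = 19.5·34.5 − 4·17 = 604.7500; (r_i+r_j)·cross = 23.5·604.7500 = 14211.6250
edge 2: (4,34.5)→(3.5,12.5)  cross = 4·12.5 − 3.5·34.5 = -70.7500; (r_i+r_j)·cross = 7.5·-70.7500 = -530.6250
edge 3: (3.5,12.5)→(3.5,9.5)  cross = 3.5·9.5 − 3.5·12.5 = -10.5000; (r_i+r_j)·cross = 7·-10.5000 = -73.5000
Σcross = 397.7500 → A = |Σcross|/2 = 198.8750 mm²
Σ(r_i+r_j)·cross = 10715.2500 → first moment M = |Σ|/6 = 1785.8750
R_c = M/A = 1785.8750/198.8750 = 8.9799 mm
θ = 333° = 5.811946 rad
V = θ·R_c·A = 5.811946·8.9799·198.8750 = 10379.410 mm³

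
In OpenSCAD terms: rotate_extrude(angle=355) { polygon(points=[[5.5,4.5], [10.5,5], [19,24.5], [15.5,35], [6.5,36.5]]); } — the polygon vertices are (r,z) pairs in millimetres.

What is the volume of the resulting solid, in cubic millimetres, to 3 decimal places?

Profile (r,z), 5 vertices: (5.5,4.5) (10.5,5) (19,24.5) (15.5,35) (6.5,36.5)
edge 0: (5.5,4.5)→(10.5,5)  cross = 5.5·5 − 10.5·4.5 = -19.7500; (r_i+r_j)·cross = 16·-19.7500 = -316.0000
edge 1: (10.5,5)→(19,24.5)  cross = 10.5·24.5 − 19·5 = 162.2500; (r_i+r_j)·cross = 29.5·162.2500 = 4786.3750
edge 2: (19,24.5)→(15.5,35)  cross = 19·35 − 15.5·24.5 = 285.2500; (r_i+r_j)·cross = 34.5·285.2500 = 9841.1250
edge 3: (15.5,35)→(6.5,36.5)  cross = 15.5·36.5 − 6.5·35 = 338.2500; (r_i+r_j)·cross = 22·338.2500 = 7441.5000
edge 4: (6.5,36.5)→(5.5,4.5)  cross = 6.5·4.5 − 5.5·36.5 = -171.5000; (r_i+r_j)·cross = 12·-171.5000 = -2058.0000
Σcross = 594.5000 → A = |Σcross|/2 = 297.2500 mm²
Σ(r_i+r_j)·cross = 19695.0000 → first moment M = |Σ|/6 = 3282.5000
R_c = M/A = 3282.5000/297.2500 = 11.0429 mm
θ = 355° = 6.195919 rad
V = θ·R_c·A = 6.195919·11.0429·297.2500 = 20338.104 mm³

Volume = 20338.104 mm³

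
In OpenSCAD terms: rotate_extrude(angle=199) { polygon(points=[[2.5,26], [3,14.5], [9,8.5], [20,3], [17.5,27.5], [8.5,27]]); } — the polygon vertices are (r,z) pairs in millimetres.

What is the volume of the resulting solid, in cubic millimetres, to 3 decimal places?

Profile (r,z), 6 vertices: (2.5,26) (3,14.5) (9,8.5) (20,3) (17.5,27.5) (8.5,27)
edge 0: (2.5,26)→(3,14.5)  cross = 2.5·14.5 − 3·26 = -41.7500; (r_i+r_j)·cross = 5.5·-41.7500 = -229.6250
edge 1: (3,14.5)→(9,8.5)  cross = 3·8.5 − 9·14.5 = -105.0000; (r_i+r_j)·cross = 12·-105.0000 = -1260.0000
edge 2: (9,8.5)→(20,3)  cross = 9·3 − 20·8.5 = -143.0000; (r_i+r_j)·cross = 29·-143.0000 = -4147.0000
edge 3: (20,3)→(17.5,27.5)  cross = 20·27.5 − 17.5·3 = 497.5000; (r_i+r_j)·cross = 37.5·497.5000 = 18656.2500
edge 4: (17.5,27.5)→(8.5,27)  cross = 17.5·27 − 8.5·27.5 = 238.7500; (r_i+r_j)·cross = 26·238.7500 = 6207.5000
edge 5: (8.5,27)→(2.5,26)  cross = 8.5·26 − 2.5·27 = 153.5000; (r_i+r_j)·cross = 11·153.5000 = 1688.5000
Σcross = 600.0000 → A = |Σcross|/2 = 300.0000 mm²
Σ(r_i+r_j)·cross = 20915.6250 → first moment M = |Σ|/6 = 3485.9375
R_c = M/A = 3485.9375/300.0000 = 11.6198 mm
θ = 199° = 3.473205 rad
V = θ·R_c·A = 3.473205·11.6198·300.0000 = 12107.376 mm³

Volume = 12107.376 mm³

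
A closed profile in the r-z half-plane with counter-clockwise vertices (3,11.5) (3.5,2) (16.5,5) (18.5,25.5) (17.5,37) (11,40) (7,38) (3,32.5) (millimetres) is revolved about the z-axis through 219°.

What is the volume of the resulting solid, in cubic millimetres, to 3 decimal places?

Profile (r,z), 8 vertices: (3,11.5) (3.5,2) (16.5,5) (18.5,25.5) (17.5,37) (11,40) (7,38) (3,32.5)
edge 0: (3,11.5)→(3.5,2)  cross = 3·2 − 3.5·11.5 = -34.2500; (r_i+r_j)·cross = 6.5·-34.2500 = -222.6250
edge 1: (3.5,2)→(16.5,5)  cross = 3.5·5 − 16.5·2 = -15.5000; (r_i+r_j)·cross = 20·-15.5000 = -310.0000
edge 2: (16.5,5)→(18.5,25.5)  cross = 16.5·25.5 − 18.5·5 = 328.2500; (r_i+r_j)·cross = 35·328.2500 = 11488.7500
edge 3: (18.5,25.5)→(17.5,37)  cross = 18.5·37 − 17.5·25.5 = 238.2500; (r_i+r_j)·cross = 36·238.2500 = 8577.0000
edge 4: (17.5,37)→(11,40)  cross = 17.5·40 − 11·37 = 293.0000; (r_i+r_j)·cross = 28.5·293.0000 = 8350.5000
edge 5: (11,40)→(7,38)  cross = 11·38 − 7·40 = 138.0000; (r_i+r_j)·cross = 18·138.0000 = 2484.0000
edge 6: (7,38)→(3,32.5)  cross = 7·32.5 − 3·38 = 113.5000; (r_i+r_j)·cross = 10·113.5000 = 1135.0000
edge 7: (3,32.5)→(3,11.5)  cross = 3·11.5 − 3·32.5 = -63.0000; (r_i+r_j)·cross = 6·-63.0000 = -378.0000
Σcross = 998.2500 → A = |Σcross|/2 = 499.1250 mm²
Σ(r_i+r_j)·cross = 31124.6250 → first moment M = |Σ|/6 = 5187.4375
R_c = M/A = 5187.4375/499.1250 = 10.3931 mm
θ = 219° = 3.822271 rad
V = θ·R_c·A = 3.822271·10.3931·499.1250 = 19827.792 mm³

Volume = 19827.792 mm³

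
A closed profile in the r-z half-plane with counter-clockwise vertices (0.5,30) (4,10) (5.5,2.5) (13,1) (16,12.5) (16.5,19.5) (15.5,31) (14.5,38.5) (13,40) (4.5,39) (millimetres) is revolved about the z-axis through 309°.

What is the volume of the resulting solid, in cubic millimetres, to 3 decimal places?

Volume = 23226.705 mm³

Profile (r,z), 10 vertices: (0.5,30) (4,10) (5.5,2.5) (13,1) (16,12.5) (16.5,19.5) (15.5,31) (14.5,38.5) (13,40) (4.5,39)
edge 0: (0.5,30)→(4,10)  cross = 0.5·10 − 4·30 = -115.0000; (r_i+r_j)·cross = 4.5·-115.0000 = -517.5000
edge 1: (4,10)→(5.5,2.5)  cross = 4·2.5 − 5.5·10 = -45.0000; (r_i+r_j)·cross = 9.5·-45.0000 = -427.5000
edge 2: (5.5,2.5)→(13,1)  cross = 5.5·1 − 13·2.5 = -27.0000; (r_i+r_j)·cross = 18.5·-27.0000 = -499.5000
edge 3: (13,1)→(16,12.5)  cross = 13·12.5 − 16·1 = 146.5000; (r_i+r_j)·cross = 29·146.5000 = 4248.5000
edge 4: (16,12.5)→(16.5,19.5)  cross = 16·19.5 − 16.5·12.5 = 105.7500; (r_i+r_j)·cross = 32.5·105.7500 = 3436.8750
edge 5: (16.5,19.5)→(15.5,31)  cross = 16.5·31 − 15.5·19.5 = 209.2500; (r_i+r_j)·cross = 32·209.2500 = 6696.0000
edge 6: (15.5,31)→(14.5,38.5)  cross = 15.5·38.5 − 14.5·31 = 147.2500; (r_i+r_j)·cross = 30·147.2500 = 4417.5000
edge 7: (14.5,38.5)→(13,40)  cross = 14.5·40 − 13·38.5 = 79.5000; (r_i+r_j)·cross = 27.5·79.5000 = 2186.2500
edge 8: (13,40)→(4.5,39)  cross = 13·39 − 4.5·40 = 327.0000; (r_i+r_j)·cross = 17.5·327.0000 = 5722.5000
edge 9: (4.5,39)→(0.5,30)  cross = 4.5·30 − 0.5·39 = 115.5000; (r_i+r_j)·cross = 5·115.5000 = 577.5000
Σcross = 943.7500 → A = |Σcross|/2 = 471.8750 mm²
Σ(r_i+r_j)·cross = 25840.6250 → first moment M = |Σ|/6 = 4306.7708
R_c = M/A = 4306.7708/471.8750 = 9.1269 mm
θ = 309° = 5.393067 rad
V = θ·R_c·A = 5.393067·9.1269·471.8750 = 23226.705 mm³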